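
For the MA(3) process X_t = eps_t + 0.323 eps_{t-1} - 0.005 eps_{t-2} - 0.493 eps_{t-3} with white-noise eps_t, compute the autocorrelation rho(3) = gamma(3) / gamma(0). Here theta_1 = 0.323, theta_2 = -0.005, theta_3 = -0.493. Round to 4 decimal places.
\rho(3) = -0.3659

For an MA(q) process with theta_0 = 1, the autocovariance is
  gamma(k) = sigma^2 * sum_{i=0..q-k} theta_i * theta_{i+k},
and rho(k) = gamma(k) / gamma(0). Sigma^2 cancels.
  numerator   = (1)*(-0.493) = -0.493.
  denominator = (1)^2 + (0.323)^2 + (-0.005)^2 + (-0.493)^2 = 1.347403.
  rho(3) = -0.493 / 1.347403 = -0.3659.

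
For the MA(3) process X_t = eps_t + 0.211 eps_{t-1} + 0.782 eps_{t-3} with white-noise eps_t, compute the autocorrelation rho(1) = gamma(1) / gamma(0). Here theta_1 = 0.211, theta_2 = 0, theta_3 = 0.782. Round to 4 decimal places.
\rho(1) = 0.1274

For an MA(q) process with theta_0 = 1, the autocovariance is
  gamma(k) = sigma^2 * sum_{i=0..q-k} theta_i * theta_{i+k},
and rho(k) = gamma(k) / gamma(0). Sigma^2 cancels.
  numerator   = (1)*(0.211) + (0.211)*(0) + (0)*(0.782) = 0.211.
  denominator = (1)^2 + (0.211)^2 + (0)^2 + (0.782)^2 = 1.656045.
  rho(1) = 0.211 / 1.656045 = 0.1274.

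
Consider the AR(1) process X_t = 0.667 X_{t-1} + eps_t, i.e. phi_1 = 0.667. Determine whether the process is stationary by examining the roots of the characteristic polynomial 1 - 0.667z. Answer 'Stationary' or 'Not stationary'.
\text{Stationary}

The AR(p) characteristic polynomial is P(z) = 1 - 0.667z.
Stationarity requires all roots to lie outside the unit circle, i.e. |z| > 1 for every root.
This is linear in z: 1 + (-0.667) z = 0  =>  z = -1/(-0.667) = 1.49925,  |z| = 1.49925.
Moduli of all roots: 1.4993.
All moduli strictly greater than 1? Yes.
Verdict: Stationary.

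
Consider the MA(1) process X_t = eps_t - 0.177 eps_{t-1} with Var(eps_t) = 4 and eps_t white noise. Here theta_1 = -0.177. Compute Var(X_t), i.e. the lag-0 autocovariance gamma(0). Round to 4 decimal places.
\gamma(0) = 4.1253

For an MA(q) process X_t = eps_t + sum_i theta_i eps_{t-i} with
Var(eps_t) = sigma^2, the variance is
  gamma(0) = sigma^2 * (1 + sum_i theta_i^2).
  sum_i theta_i^2 = (-0.177)^2 = 0.031329.
  gamma(0) = 4 * (1 + 0.031329) = 4 * 1.031329 = 4.125316, which rounds to 4.1253.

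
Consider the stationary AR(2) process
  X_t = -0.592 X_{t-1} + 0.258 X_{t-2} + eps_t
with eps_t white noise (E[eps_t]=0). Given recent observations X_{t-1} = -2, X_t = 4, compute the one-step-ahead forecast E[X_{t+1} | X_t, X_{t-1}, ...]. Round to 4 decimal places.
E[X_{t+1} \mid \mathcal F_t] = -2.8840

For an AR(p) model X_t = c + sum_i phi_i X_{t-i} + eps_t, the
one-step-ahead conditional mean is
  E[X_{t+1} | X_t, ...] = c + sum_i phi_i X_{t+1-i}.
Substitute known values:
  E[X_{t+1} | ...] = (-0.592) * (4) + (0.258) * (-2)
                   = -2.8840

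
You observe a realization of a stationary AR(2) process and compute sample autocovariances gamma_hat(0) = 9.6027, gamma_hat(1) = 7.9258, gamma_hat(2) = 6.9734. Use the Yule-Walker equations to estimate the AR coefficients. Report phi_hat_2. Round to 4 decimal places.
\hat\phi_{2} = 0.1410

The Yule-Walker equations for an AR(p) process read, in matrix form,
  Gamma_p phi = r_p,   with   (Gamma_p)_{ij} = gamma(|i - j|),
                       (r_p)_i = gamma(i),   i,j = 1..p.
Substitute the sample gammas (Toeplitz matrix and right-hand side of size 2):
  Gamma_p = [[9.6027, 7.9258], [7.9258, 9.6027]]
  r_p     = [7.9258, 6.9734]
Written out:
  9.6027 phi_1 + 7.9258 phi_2 = 7.9258
  7.9258 phi_1 + 9.6027 phi_2 = 6.9734
Solve by Cramer's rule:
  det = gamma(0)^2 - gamma(1)^2 = (9.6027)^2 - (7.9258)^2 = 92.21184729 - 62.81830564 = 29.39354165
  phi_hat_1 = [gamma(1) gamma(0) - gamma(1) gamma(2)] / det = [(7.9258)(9.6027) - (7.9258)(6.9734)] / 29.39354165 = 20.83930594 / 29.39354165 = 0.709
  phi_hat_2 = [gamma(0) gamma(2) - gamma(1)^2] / det = [(9.6027)(6.9734) - (7.9258)^2] / 29.39354165 = 4.14516254 / 29.39354165 = 0.141
So phi_hat = [0.7090, 0.1410].
Therefore phi_hat_2 = 0.1410.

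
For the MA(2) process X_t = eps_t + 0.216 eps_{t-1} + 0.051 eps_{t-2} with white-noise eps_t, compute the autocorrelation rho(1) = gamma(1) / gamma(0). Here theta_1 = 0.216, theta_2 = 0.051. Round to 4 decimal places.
\rho(1) = 0.2164

For an MA(q) process with theta_0 = 1, the autocovariance is
  gamma(k) = sigma^2 * sum_{i=0..q-k} theta_i * theta_{i+k},
and rho(k) = gamma(k) / gamma(0). Sigma^2 cancels.
  numerator   = (1)*(0.216) + (0.216)*(0.051) = 0.227016.
  denominator = (1)^2 + (0.216)^2 + (0.051)^2 = 1.049257.
  rho(1) = 0.227016 / 1.049257 = 0.2164.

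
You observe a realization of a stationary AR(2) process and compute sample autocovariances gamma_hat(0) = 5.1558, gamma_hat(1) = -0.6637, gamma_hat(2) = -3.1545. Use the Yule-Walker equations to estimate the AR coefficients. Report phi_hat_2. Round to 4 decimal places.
\hat\phi_{2} = -0.6390

The Yule-Walker equations for an AR(p) process read, in matrix form,
  Gamma_p phi = r_p,   with   (Gamma_p)_{ij} = gamma(|i - j|),
                       (r_p)_i = gamma(i),   i,j = 1..p.
Substitute the sample gammas (Toeplitz matrix and right-hand side of size 2):
  Gamma_p = [[5.1558, -0.6637], [-0.6637, 5.1558]]
  r_p     = [-0.6637, -3.1545]
Written out:
  5.1558 phi_1 - 0.6637 phi_2 = -0.6637
  -0.6637 phi_1 + 5.1558 phi_2 = -3.1545
Solve by Cramer's rule:
  det = gamma(0)^2 - gamma(1)^2 = (5.1558)^2 - (-0.6637)^2 = 26.58227364 - 0.44049769 = 26.14177595
  phi_hat_1 = [gamma(1) gamma(0) - gamma(1) gamma(2)] / det = [(-0.6637)(5.1558) - (-0.6637)(-3.1545)] / 26.14177595 = -5.51554611 / 26.14177595 = -0.211
  phi_hat_2 = [gamma(0) gamma(2) - gamma(1)^2] / det = [(5.1558)(-3.1545) - (-0.6637)^2] / 26.14177595 = -16.70446879 / 26.14177595 = -0.639
So phi_hat = [-0.2110, -0.6390].
Therefore phi_hat_2 = -0.6390.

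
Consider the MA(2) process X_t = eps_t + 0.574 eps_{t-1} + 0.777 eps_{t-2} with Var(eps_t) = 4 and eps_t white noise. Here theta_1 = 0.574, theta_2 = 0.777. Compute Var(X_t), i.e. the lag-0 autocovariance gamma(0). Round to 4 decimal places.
\gamma(0) = 7.7328

For an MA(q) process X_t = eps_t + sum_i theta_i eps_{t-i} with
Var(eps_t) = sigma^2, the variance is
  gamma(0) = sigma^2 * (1 + sum_i theta_i^2).
  sum_i theta_i^2 = (0.574)^2 + (0.777)^2 = 0.329476 + 0.603729 = 0.933205.
  gamma(0) = 4 * (1 + 0.933205) = 4 * 1.933205 = 7.73282, which rounds to 7.7328.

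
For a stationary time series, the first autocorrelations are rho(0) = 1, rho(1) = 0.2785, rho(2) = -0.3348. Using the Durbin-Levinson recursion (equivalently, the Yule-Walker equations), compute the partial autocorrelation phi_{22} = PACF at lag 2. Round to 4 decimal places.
\phi_{22} = -0.4470

The PACF at lag k is phi_{kk}, the last component of the solution
to the Yule-Walker system G_k phi = r_k where
  (G_k)_{ij} = rho(|i - j|), (r_k)_i = rho(i), i,j = 1..k.
Equivalently, Durbin-Levinson gives phi_{kk} iteratively:
  phi_{11} = rho(1)
  phi_{kk} = [rho(k) - sum_{j=1..k-1} phi_{k-1,j} rho(k-j)]
            / [1 - sum_{j=1..k-1} phi_{k-1,j} rho(j)],
  phi_{k,j} = phi_{k-1,j} - phi_{kk} phi_{k-1,k-j},  j = 1..k-1.
Step k = 1:
  phi_11 = rho(1) = 0.2785.
Step k = 2:
  phi_22 = [rho(2) - phi_11 rho(1)] / [1 - phi_11 rho(1)] = [-0.3348 - (0.2785)(0.2785)] / [1 - (0.2785)(0.2785)]
         = -0.41236225 / 0.92243775 = -0.447.
Therefore phi_{22} = -0.4470.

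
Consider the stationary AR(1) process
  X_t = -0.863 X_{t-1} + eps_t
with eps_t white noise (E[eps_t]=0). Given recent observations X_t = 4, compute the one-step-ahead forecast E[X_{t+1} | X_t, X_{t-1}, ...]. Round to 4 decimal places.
E[X_{t+1} \mid \mathcal F_t] = -3.4520

For an AR(p) model X_t = c + sum_i phi_i X_{t-i} + eps_t, the
one-step-ahead conditional mean is
  E[X_{t+1} | X_t, ...] = c + sum_i phi_i X_{t+1-i}.
Substitute known values:
  E[X_{t+1} | ...] = (-0.863) * (4)
                   = -3.4520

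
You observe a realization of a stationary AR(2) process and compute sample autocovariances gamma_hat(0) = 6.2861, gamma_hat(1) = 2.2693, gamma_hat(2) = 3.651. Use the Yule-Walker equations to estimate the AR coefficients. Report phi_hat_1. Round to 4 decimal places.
\hat\phi_{1} = 0.1740

The Yule-Walker equations for an AR(p) process read, in matrix form,
  Gamma_p phi = r_p,   with   (Gamma_p)_{ij} = gamma(|i - j|),
                       (r_p)_i = gamma(i),   i,j = 1..p.
Substitute the sample gammas (Toeplitz matrix and right-hand side of size 2):
  Gamma_p = [[6.2861, 2.2693], [2.2693, 6.2861]]
  r_p     = [2.2693, 3.651]
Written out:
  6.2861 phi_1 + 2.2693 phi_2 = 2.2693
  2.2693 phi_1 + 6.2861 phi_2 = 3.651
Solve by Cramer's rule:
  det = gamma(0)^2 - gamma(1)^2 = (6.2861)^2 - (2.2693)^2 = 39.51505321 - 5.14972249 = 34.36533072
  phi_hat_1 = [gamma(1) gamma(0) - gamma(1) gamma(2)] / det = [(2.2693)(6.2861) - (2.2693)(3.651)] / 34.36533072 = 5.97983243 / 34.36533072 = 0.174
  phi_hat_2 = [gamma(0) gamma(2) - gamma(1)^2] / det = [(6.2861)(3.651) - (2.2693)^2] / 34.36533072 = 17.80082861 / 34.36533072 = 0.518
So phi_hat = [0.1740, 0.5180].
Therefore phi_hat_1 = 0.1740.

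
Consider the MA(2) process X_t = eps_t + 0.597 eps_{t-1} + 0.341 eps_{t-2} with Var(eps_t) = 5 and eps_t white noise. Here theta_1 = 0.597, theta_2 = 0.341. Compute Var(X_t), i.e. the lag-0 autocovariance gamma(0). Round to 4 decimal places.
\gamma(0) = 7.3635

For an MA(q) process X_t = eps_t + sum_i theta_i eps_{t-i} with
Var(eps_t) = sigma^2, the variance is
  gamma(0) = sigma^2 * (1 + sum_i theta_i^2).
  sum_i theta_i^2 = (0.597)^2 + (0.341)^2 = 0.356409 + 0.116281 = 0.47269.
  gamma(0) = 5 * (1 + 0.47269) = 5 * 1.47269 = 7.36345, which rounds to 7.3635.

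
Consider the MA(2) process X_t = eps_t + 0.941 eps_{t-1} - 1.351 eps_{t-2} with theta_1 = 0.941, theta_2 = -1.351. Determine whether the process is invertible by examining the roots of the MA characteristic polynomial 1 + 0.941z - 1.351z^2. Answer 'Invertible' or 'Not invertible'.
\text{Not invertible}

The MA(q) characteristic polynomial is P(z) = 1 + 0.941z - 1.351z^2.
Invertibility requires all roots to lie outside the unit circle, i.e. |z| > 1 for every root.
Set 1 + (0.941) z + (-1.351) z^2 = 0, i.e. a z^2 + b z + c = 0 with a = -1.351, b = 0.941, c = 1.
Discriminant D = b^2 - 4ac = (0.941)^2 - 4*(-1.351)*1 = 0.885481 - (-5.404) = 6.289481.
D >= 0, so the roots are real: z = (-b +/- sqrt(D)) / (2a) = (-0.941 +/- 2.507884) / (-2.702).
  z_1 = (-0.941 + 2.507884) / (-2.702) = -0.5799,   |z_1| = 0.5799.
  z_2 = (-0.941 - 2.507884) / (-2.702) = 1.2764,   |z_2| = 1.2764.
Moduli of all roots: 0.5799, 1.2764.
All moduli strictly greater than 1? No.
Verdict: Not invertible.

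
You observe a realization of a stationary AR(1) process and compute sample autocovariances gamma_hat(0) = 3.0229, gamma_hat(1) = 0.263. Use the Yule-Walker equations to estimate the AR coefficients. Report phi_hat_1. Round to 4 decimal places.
\hat\phi_{1} = 0.0870

The Yule-Walker equations for an AR(p) process read, in matrix form,
  Gamma_p phi = r_p,   with   (Gamma_p)_{ij} = gamma(|i - j|),
                       (r_p)_i = gamma(i),   i,j = 1..p.
Substitute the sample gammas (Toeplitz matrix and right-hand side of size 1):
  Gamma_p = [[3.0229]]
  r_p     = [0.263]
With p = 1 this is the single equation gamma(0) phi_1 = gamma(1):
  phi_hat_1 = gamma(1) / gamma(0) = 0.263 / 3.0229 = 0.0870.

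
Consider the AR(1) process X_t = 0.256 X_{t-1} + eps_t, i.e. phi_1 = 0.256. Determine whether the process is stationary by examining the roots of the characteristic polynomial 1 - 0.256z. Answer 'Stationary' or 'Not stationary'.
\text{Stationary}

The AR(p) characteristic polynomial is P(z) = 1 - 0.256z.
Stationarity requires all roots to lie outside the unit circle, i.e. |z| > 1 for every root.
This is linear in z: 1 + (-0.256) z = 0  =>  z = -1/(-0.256) = 3.90625,  |z| = 3.90625.
Moduli of all roots: 3.9062.
All moduli strictly greater than 1? Yes.
Verdict: Stationary.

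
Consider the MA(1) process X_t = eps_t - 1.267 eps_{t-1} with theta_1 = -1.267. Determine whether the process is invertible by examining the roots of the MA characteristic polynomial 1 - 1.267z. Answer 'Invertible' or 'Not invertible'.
\text{Not invertible}

The MA(q) characteristic polynomial is P(z) = 1 - 1.267z.
Invertibility requires all roots to lie outside the unit circle, i.e. |z| > 1 for every root.
This is linear in z: 1 + (-1.267) z = 0  =>  z = -1/(-1.267) = 0.789266,  |z| = 0.789266.
Moduli of all roots: 0.7893.
All moduli strictly greater than 1? No.
Verdict: Not invertible.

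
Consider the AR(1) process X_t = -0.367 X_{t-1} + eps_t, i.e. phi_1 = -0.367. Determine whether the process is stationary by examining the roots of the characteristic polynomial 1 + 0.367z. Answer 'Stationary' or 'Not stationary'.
\text{Stationary}

The AR(p) characteristic polynomial is P(z) = 1 + 0.367z.
Stationarity requires all roots to lie outside the unit circle, i.e. |z| > 1 for every root.
This is linear in z: 1 + (0.367) z = 0  =>  z = -1/(0.367) = -2.724796,  |z| = 2.724796.
Moduli of all roots: 2.7248.
All moduli strictly greater than 1? Yes.
Verdict: Stationary.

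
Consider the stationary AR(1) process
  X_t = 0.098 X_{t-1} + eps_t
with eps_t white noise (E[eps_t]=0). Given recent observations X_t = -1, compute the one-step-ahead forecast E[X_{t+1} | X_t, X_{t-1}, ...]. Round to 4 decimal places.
E[X_{t+1} \mid \mathcal F_t] = -0.0980

For an AR(p) model X_t = c + sum_i phi_i X_{t-i} + eps_t, the
one-step-ahead conditional mean is
  E[X_{t+1} | X_t, ...] = c + sum_i phi_i X_{t+1-i}.
Substitute known values:
  E[X_{t+1} | ...] = (0.098) * (-1)
                   = -0.0980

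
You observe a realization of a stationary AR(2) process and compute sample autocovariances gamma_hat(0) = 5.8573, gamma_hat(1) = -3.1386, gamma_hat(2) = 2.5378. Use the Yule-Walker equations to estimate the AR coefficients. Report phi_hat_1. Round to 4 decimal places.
\hat\phi_{1} = -0.4260

The Yule-Walker equations for an AR(p) process read, in matrix form,
  Gamma_p phi = r_p,   with   (Gamma_p)_{ij} = gamma(|i - j|),
                       (r_p)_i = gamma(i),   i,j = 1..p.
Substitute the sample gammas (Toeplitz matrix and right-hand side of size 2):
  Gamma_p = [[5.8573, -3.1386], [-3.1386, 5.8573]]
  r_p     = [-3.1386, 2.5378]
Written out:
  5.8573 phi_1 - 3.1386 phi_2 = -3.1386
  -3.1386 phi_1 + 5.8573 phi_2 = 2.5378
Solve by Cramer's rule:
  det = gamma(0)^2 - gamma(1)^2 = (5.8573)^2 - (-3.1386)^2 = 34.30796329 - 9.85080996 = 24.45715333
  phi_hat_1 = [gamma(1) gamma(0) - gamma(1) gamma(2)] / det = [(-3.1386)(5.8573) - (-3.1386)(2.5378)] / 24.45715333 = -10.4185827 / 24.45715333 = -0.426
  phi_hat_2 = [gamma(0) gamma(2) - gamma(1)^2] / det = [(5.8573)(2.5378) - (-3.1386)^2] / 24.45715333 = 5.01384598 / 24.45715333 = 0.205
So phi_hat = [-0.4260, 0.2050].
Therefore phi_hat_1 = -0.4260.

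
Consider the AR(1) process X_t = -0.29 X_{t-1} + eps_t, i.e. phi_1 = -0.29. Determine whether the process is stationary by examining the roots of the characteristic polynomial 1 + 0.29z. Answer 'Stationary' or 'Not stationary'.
\text{Stationary}

The AR(p) characteristic polynomial is P(z) = 1 + 0.29z.
Stationarity requires all roots to lie outside the unit circle, i.e. |z| > 1 for every root.
This is linear in z: 1 + (0.29) z = 0  =>  z = -1/(0.29) = -3.448276,  |z| = 3.448276.
Moduli of all roots: 3.4483.
All moduli strictly greater than 1? Yes.
Verdict: Stationary.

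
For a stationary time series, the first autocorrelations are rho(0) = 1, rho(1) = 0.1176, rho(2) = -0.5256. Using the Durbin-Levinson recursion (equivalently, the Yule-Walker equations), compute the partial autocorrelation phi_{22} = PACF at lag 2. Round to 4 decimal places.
\phi_{22} = -0.5470

The PACF at lag k is phi_{kk}, the last component of the solution
to the Yule-Walker system G_k phi = r_k where
  (G_k)_{ij} = rho(|i - j|), (r_k)_i = rho(i), i,j = 1..k.
Equivalently, Durbin-Levinson gives phi_{kk} iteratively:
  phi_{11} = rho(1)
  phi_{kk} = [rho(k) - sum_{j=1..k-1} phi_{k-1,j} rho(k-j)]
            / [1 - sum_{j=1..k-1} phi_{k-1,j} rho(j)],
  phi_{k,j} = phi_{k-1,j} - phi_{kk} phi_{k-1,k-j},  j = 1..k-1.
Step k = 1:
  phi_11 = rho(1) = 0.1176.
Step k = 2:
  phi_22 = [rho(2) - phi_11 rho(1)] / [1 - phi_11 rho(1)] = [-0.5256 - (0.1176)(0.1176)] / [1 - (0.1176)(0.1176)]
         = -0.53942976 / 0.98617024 = -0.547.
Therefore phi_{22} = -0.5470.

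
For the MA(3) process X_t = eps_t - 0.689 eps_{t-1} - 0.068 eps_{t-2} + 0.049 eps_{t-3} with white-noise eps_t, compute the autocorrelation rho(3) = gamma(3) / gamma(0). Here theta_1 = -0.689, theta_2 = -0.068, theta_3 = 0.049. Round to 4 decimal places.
\rho(3) = 0.0331

For an MA(q) process with theta_0 = 1, the autocovariance is
  gamma(k) = sigma^2 * sum_{i=0..q-k} theta_i * theta_{i+k},
and rho(k) = gamma(k) / gamma(0). Sigma^2 cancels.
  numerator   = (1)*(0.049) = 0.049.
  denominator = (1)^2 + (-0.689)^2 + (-0.068)^2 + (0.049)^2 = 1.481746.
  rho(3) = 0.049 / 1.481746 = 0.0331.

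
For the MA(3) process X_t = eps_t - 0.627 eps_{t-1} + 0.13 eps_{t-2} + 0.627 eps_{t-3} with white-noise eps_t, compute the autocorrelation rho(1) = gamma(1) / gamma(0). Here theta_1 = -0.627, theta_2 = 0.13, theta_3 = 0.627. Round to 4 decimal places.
\rho(1) = -0.3477

For an MA(q) process with theta_0 = 1, the autocovariance is
  gamma(k) = sigma^2 * sum_{i=0..q-k} theta_i * theta_{i+k},
and rho(k) = gamma(k) / gamma(0). Sigma^2 cancels.
  numerator   = (1)*(-0.627) + (-0.627)*(0.13) + (0.13)*(0.627) = -0.627.
  denominator = (1)^2 + (-0.627)^2 + (0.13)^2 + (0.627)^2 = 1.803158.
  rho(1) = -0.627 / 1.803158 = -0.3477.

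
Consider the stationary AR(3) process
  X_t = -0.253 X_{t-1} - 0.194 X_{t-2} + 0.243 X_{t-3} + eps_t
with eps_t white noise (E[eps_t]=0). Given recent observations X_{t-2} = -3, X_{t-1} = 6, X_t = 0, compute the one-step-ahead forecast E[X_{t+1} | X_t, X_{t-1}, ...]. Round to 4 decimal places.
E[X_{t+1} \mid \mathcal F_t] = -1.8930

For an AR(p) model X_t = c + sum_i phi_i X_{t-i} + eps_t, the
one-step-ahead conditional mean is
  E[X_{t+1} | X_t, ...] = c + sum_i phi_i X_{t+1-i}.
Substitute known values:
  E[X_{t+1} | ...] = (-0.253) * (0) + (-0.194) * (6) + (0.243) * (-3)
                   = -1.8930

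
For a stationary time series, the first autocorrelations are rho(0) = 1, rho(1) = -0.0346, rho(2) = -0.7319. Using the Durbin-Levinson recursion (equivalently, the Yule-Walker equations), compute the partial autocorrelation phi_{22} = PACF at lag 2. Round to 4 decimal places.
\phi_{22} = -0.7340

The PACF at lag k is phi_{kk}, the last component of the solution
to the Yule-Walker system G_k phi = r_k where
  (G_k)_{ij} = rho(|i - j|), (r_k)_i = rho(i), i,j = 1..k.
Equivalently, Durbin-Levinson gives phi_{kk} iteratively:
  phi_{11} = rho(1)
  phi_{kk} = [rho(k) - sum_{j=1..k-1} phi_{k-1,j} rho(k-j)]
            / [1 - sum_{j=1..k-1} phi_{k-1,j} rho(j)],
  phi_{k,j} = phi_{k-1,j} - phi_{kk} phi_{k-1,k-j},  j = 1..k-1.
Step k = 1:
  phi_11 = rho(1) = -0.0346.
Step k = 2:
  phi_22 = [rho(2) - phi_11 rho(1)] / [1 - phi_11 rho(1)] = [-0.7319 - (-0.0346)(-0.0346)] / [1 - (-0.0346)(-0.0346)]
         = -0.73309716 / 0.99880284 = -0.734.
Therefore phi_{22} = -0.7340.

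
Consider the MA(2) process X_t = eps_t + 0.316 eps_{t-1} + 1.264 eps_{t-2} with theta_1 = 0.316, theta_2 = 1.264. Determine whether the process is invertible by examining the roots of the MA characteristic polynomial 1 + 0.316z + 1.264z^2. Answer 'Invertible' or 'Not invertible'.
\text{Not invertible}

The MA(q) characteristic polynomial is P(z) = 1 + 0.316z + 1.264z^2.
Invertibility requires all roots to lie outside the unit circle, i.e. |z| > 1 for every root.
Set 1 + (0.316) z + (1.264) z^2 = 0, i.e. a z^2 + b z + c = 0 with a = 1.264, b = 0.316, c = 1.
Discriminant D = b^2 - 4ac = (0.316)^2 - 4*(1.264)*1 = 0.099856 - (5.056) = -4.956144.
D < 0, so the roots are the complex-conjugate pair z = (-b +/- i sqrt(-D)) / (2a) = -0.125 +/- 0.8806i.
For a conjugate pair |z|^2 = z * conj(z) = (product of roots) = c/a = 1/(1.264) = 0.791139, so |z| = sqrt(0.791139) = 0.8895 for both roots.
Moduli of all roots: 0.8895, 0.8895.
All moduli strictly greater than 1? No.
Verdict: Not invertible.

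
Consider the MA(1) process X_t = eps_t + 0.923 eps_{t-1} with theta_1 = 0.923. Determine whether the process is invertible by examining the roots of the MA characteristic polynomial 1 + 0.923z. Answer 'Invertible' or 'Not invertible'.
\text{Invertible}

The MA(q) characteristic polynomial is P(z) = 1 + 0.923z.
Invertibility requires all roots to lie outside the unit circle, i.e. |z| > 1 for every root.
This is linear in z: 1 + (0.923) z = 0  =>  z = -1/(0.923) = -1.083424,  |z| = 1.083424.
Moduli of all roots: 1.0834.
All moduli strictly greater than 1? Yes.
Verdict: Invertible.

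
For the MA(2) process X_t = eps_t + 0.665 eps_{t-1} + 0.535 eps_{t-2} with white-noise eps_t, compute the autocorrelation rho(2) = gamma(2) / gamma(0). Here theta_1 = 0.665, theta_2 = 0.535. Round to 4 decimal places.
\rho(2) = 0.3095

For an MA(q) process with theta_0 = 1, the autocovariance is
  gamma(k) = sigma^2 * sum_{i=0..q-k} theta_i * theta_{i+k},
and rho(k) = gamma(k) / gamma(0). Sigma^2 cancels.
  numerator   = (1)*(0.535) = 0.535.
  denominator = (1)^2 + (0.665)^2 + (0.535)^2 = 1.72845.
  rho(2) = 0.535 / 1.72845 = 0.3095.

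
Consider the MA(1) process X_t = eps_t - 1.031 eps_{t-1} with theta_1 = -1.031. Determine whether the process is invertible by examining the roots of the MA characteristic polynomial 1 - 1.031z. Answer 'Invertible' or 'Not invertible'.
\text{Not invertible}

The MA(q) characteristic polynomial is P(z) = 1 - 1.031z.
Invertibility requires all roots to lie outside the unit circle, i.e. |z| > 1 for every root.
This is linear in z: 1 + (-1.031) z = 0  =>  z = -1/(-1.031) = 0.969932,  |z| = 0.969932.
Moduli of all roots: 0.9699.
All moduli strictly greater than 1? No.
Verdict: Not invertible.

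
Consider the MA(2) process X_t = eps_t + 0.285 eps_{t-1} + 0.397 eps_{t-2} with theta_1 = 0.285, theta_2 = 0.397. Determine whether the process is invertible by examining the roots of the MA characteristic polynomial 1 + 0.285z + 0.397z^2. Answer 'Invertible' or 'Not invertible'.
\text{Invertible}

The MA(q) characteristic polynomial is P(z) = 1 + 0.285z + 0.397z^2.
Invertibility requires all roots to lie outside the unit circle, i.e. |z| > 1 for every root.
Set 1 + (0.285) z + (0.397) z^2 = 0, i.e. a z^2 + b z + c = 0 with a = 0.397, b = 0.285, c = 1.
Discriminant D = b^2 - 4ac = (0.285)^2 - 4*(0.397)*1 = 0.081225 - (1.588) = -1.506775.
D < 0, so the roots are the complex-conjugate pair z = (-b +/- i sqrt(-D)) / (2a) = -0.3589 +/- 1.546i.
For a conjugate pair |z|^2 = z * conj(z) = (product of roots) = c/a = 1/(0.397) = 2.518892, so |z| = sqrt(2.518892) = 1.5871 for both roots.
Moduli of all roots: 1.5871, 1.5871.
All moduli strictly greater than 1? Yes.
Verdict: Invertible.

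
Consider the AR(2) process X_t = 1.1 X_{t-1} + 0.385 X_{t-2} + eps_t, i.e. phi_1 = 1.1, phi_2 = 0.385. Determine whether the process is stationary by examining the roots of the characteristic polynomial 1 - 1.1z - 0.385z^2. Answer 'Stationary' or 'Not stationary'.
\text{Not stationary}

The AR(p) characteristic polynomial is P(z) = 1 - 1.1z - 0.385z^2.
Stationarity requires all roots to lie outside the unit circle, i.e. |z| > 1 for every root.
Set 1 + (-1.1) z + (-0.385) z^2 = 0, i.e. a z^2 + b z + c = 0 with a = -0.385, b = -1.1, c = 1.
Discriminant D = b^2 - 4ac = (-1.1)^2 - 4*(-0.385)*1 = 1.21 - (-1.54) = 2.75.
D >= 0, so the roots are real: z = (-b +/- sqrt(D)) / (2a) = (1.1 +/- 1.658312) / (-0.77).
  z_1 = (1.1 + 1.658312) / (-0.77) = -3.5822,   |z_1| = 3.5822.
  z_2 = (1.1 - 1.658312) / (-0.77) = 0.7251,   |z_2| = 0.7251.
Moduli of all roots: 3.5822, 0.7251.
All moduli strictly greater than 1? No.
Verdict: Not stationary.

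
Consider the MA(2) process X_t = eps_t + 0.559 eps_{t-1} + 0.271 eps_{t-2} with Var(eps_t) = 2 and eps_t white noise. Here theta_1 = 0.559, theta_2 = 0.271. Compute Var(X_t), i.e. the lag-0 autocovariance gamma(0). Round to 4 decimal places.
\gamma(0) = 2.7718

For an MA(q) process X_t = eps_t + sum_i theta_i eps_{t-i} with
Var(eps_t) = sigma^2, the variance is
  gamma(0) = sigma^2 * (1 + sum_i theta_i^2).
  sum_i theta_i^2 = (0.559)^2 + (0.271)^2 = 0.312481 + 0.073441 = 0.385922.
  gamma(0) = 2 * (1 + 0.385922) = 2 * 1.385922 = 2.771844, which rounds to 2.7718.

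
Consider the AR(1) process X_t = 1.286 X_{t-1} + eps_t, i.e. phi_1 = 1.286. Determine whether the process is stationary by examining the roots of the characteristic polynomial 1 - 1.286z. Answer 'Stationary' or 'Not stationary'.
\text{Not stationary}

The AR(p) characteristic polynomial is P(z) = 1 - 1.286z.
Stationarity requires all roots to lie outside the unit circle, i.e. |z| > 1 for every root.
This is linear in z: 1 + (-1.286) z = 0  =>  z = -1/(-1.286) = 0.777605,  |z| = 0.777605.
Moduli of all roots: 0.7776.
All moduli strictly greater than 1? No.
Verdict: Not stationary.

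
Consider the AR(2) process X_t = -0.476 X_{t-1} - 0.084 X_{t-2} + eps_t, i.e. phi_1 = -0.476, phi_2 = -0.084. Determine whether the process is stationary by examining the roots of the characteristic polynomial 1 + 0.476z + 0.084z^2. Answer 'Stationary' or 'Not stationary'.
\text{Stationary}

The AR(p) characteristic polynomial is P(z) = 1 + 0.476z + 0.084z^2.
Stationarity requires all roots to lie outside the unit circle, i.e. |z| > 1 for every root.
Set 1 + (0.476) z + (0.084) z^2 = 0, i.e. a z^2 + b z + c = 0 with a = 0.084, b = 0.476, c = 1.
Discriminant D = b^2 - 4ac = (0.476)^2 - 4*(0.084)*1 = 0.226576 - (0.336) = -0.109424.
D < 0, so the roots are the complex-conjugate pair z = (-b +/- i sqrt(-D)) / (2a) = -2.8333 +/- 1.969i.
For a conjugate pair |z|^2 = z * conj(z) = (product of roots) = c/a = 1/(0.084) = 11.904762, so |z| = sqrt(11.904762) = 3.4503 for both roots.
Moduli of all roots: 3.4503, 3.4503.
All moduli strictly greater than 1? Yes.
Verdict: Stationary.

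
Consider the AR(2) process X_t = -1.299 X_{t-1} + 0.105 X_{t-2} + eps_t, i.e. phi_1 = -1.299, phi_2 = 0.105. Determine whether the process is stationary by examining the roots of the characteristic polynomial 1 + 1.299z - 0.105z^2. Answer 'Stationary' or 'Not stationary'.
\text{Not stationary}

The AR(p) characteristic polynomial is P(z) = 1 + 1.299z - 0.105z^2.
Stationarity requires all roots to lie outside the unit circle, i.e. |z| > 1 for every root.
Set 1 + (1.299) z + (-0.105) z^2 = 0, i.e. a z^2 + b z + c = 0 with a = -0.105, b = 1.299, c = 1.
Discriminant D = b^2 - 4ac = (1.299)^2 - 4*(-0.105)*1 = 1.687401 - (-0.42) = 2.107401.
D >= 0, so the roots are real: z = (-b +/- sqrt(D)) / (2a) = (-1.299 +/- 1.451689) / (-0.21).
  z_1 = (-1.299 + 1.451689) / (-0.21) = -0.7271,   |z_1| = 0.7271.
  z_2 = (-1.299 - 1.451689) / (-0.21) = 13.0985,   |z_2| = 13.0985.
Moduli of all roots: 0.7271, 13.0985.
All moduli strictly greater than 1? No.
Verdict: Not stationary.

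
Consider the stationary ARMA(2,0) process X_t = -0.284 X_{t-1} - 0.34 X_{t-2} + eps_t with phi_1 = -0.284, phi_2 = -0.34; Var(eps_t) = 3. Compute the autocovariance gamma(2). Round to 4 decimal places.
\gamma(2) = -0.9938

Multiply the model equation by X_{t-k} and take expectations. With theta_0 = psi_0 = 1 and psi_j the MA(infinity) weights, this gives
  gamma(k) - sum_i phi_i gamma(k-i) = c_k,
  c_k = sigma^2 * sum_{j=k..q} theta_j psi_{j-k}   (c_k = 0 for k > q),
using gamma(-m) = gamma(m).
Pure AR (q = 0): c_0 = sigma^2 = 3, c_k = 0 for k >= 1.
Equations for k = 0, 1, 2 (AR order 2, c_2 = 0):
  (E0) gamma(0) = phi_1 gamma(1) + phi_2 gamma(2) + c_0
  (E1) gamma(1) = phi_1 gamma(0) + phi_2 gamma(1) + c_1
  (E2) gamma(2) = phi_1 gamma(1) + phi_2 gamma(0)
From (E1): gamma(1) = A gamma(0) + B with
  A = phi_1 / (1 - phi_2) = -0.284 / 1.34 = -0.21194,   B = c_1 / (1 - phi_2) = 0 / 1.34 = 0.
Insert (E2) into (E0): gamma(0) (1 - phi_2^2) = phi_1 (1 + phi_2) gamma(1) + c_0.
  phi_1 (1 + phi_2) = (-0.284)(0.66) = -0.18744,   1 - phi_2^2 = 0.8844.
Replace gamma(1) by A gamma(0) + B and collect gamma(0):
  gamma(0) [0.8844 - (-0.18744)(-0.21194)] = c_0 = 3
  gamma(0) * 0.844674 = 3
  gamma(0) = 3 / 0.844674 = 3.551666.
  gamma(1) = A gamma(0) = (-0.21194)(3.551666) = -0.752741.
  gamma(2) = phi_1 gamma(1) + phi_2 gamma(0) = (-0.284)(-0.752741) + (-0.34)(3.551666) = -0.993788.
Therefore gamma(2) = -0.9938 (to 4 decimal places).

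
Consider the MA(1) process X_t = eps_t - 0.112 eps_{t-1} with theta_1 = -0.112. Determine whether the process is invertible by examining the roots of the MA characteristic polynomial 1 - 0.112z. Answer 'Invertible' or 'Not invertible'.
\text{Invertible}

The MA(q) characteristic polynomial is P(z) = 1 - 0.112z.
Invertibility requires all roots to lie outside the unit circle, i.e. |z| > 1 for every root.
This is linear in z: 1 + (-0.112) z = 0  =>  z = -1/(-0.112) = 8.928571,  |z| = 8.928571.
Moduli of all roots: 8.9286.
All moduli strictly greater than 1? Yes.
Verdict: Invertible.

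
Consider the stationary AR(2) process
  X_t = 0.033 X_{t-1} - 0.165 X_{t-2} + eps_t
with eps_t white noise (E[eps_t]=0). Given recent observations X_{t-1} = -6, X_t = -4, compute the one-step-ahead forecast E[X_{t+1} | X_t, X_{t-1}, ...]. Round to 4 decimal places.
E[X_{t+1} \mid \mathcal F_t] = 0.8580

For an AR(p) model X_t = c + sum_i phi_i X_{t-i} + eps_t, the
one-step-ahead conditional mean is
  E[X_{t+1} | X_t, ...] = c + sum_i phi_i X_{t+1-i}.
Substitute known values:
  E[X_{t+1} | ...] = (0.033) * (-4) + (-0.165) * (-6)
                   = 0.8580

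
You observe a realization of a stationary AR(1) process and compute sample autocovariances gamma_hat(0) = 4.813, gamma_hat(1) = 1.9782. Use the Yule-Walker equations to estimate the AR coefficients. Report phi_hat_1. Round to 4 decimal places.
\hat\phi_{1} = 0.4110

The Yule-Walker equations for an AR(p) process read, in matrix form,
  Gamma_p phi = r_p,   with   (Gamma_p)_{ij} = gamma(|i - j|),
                       (r_p)_i = gamma(i),   i,j = 1..p.
Substitute the sample gammas (Toeplitz matrix and right-hand side of size 1):
  Gamma_p = [[4.813]]
  r_p     = [1.9782]
With p = 1 this is the single equation gamma(0) phi_1 = gamma(1):
  phi_hat_1 = gamma(1) / gamma(0) = 1.9782 / 4.813 = 0.4110.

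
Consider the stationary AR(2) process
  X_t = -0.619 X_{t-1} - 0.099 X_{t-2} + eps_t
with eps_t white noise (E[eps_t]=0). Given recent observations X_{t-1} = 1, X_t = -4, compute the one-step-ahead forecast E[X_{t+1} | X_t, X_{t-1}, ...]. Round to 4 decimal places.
E[X_{t+1} \mid \mathcal F_t] = 2.3770

For an AR(p) model X_t = c + sum_i phi_i X_{t-i} + eps_t, the
one-step-ahead conditional mean is
  E[X_{t+1} | X_t, ...] = c + sum_i phi_i X_{t+1-i}.
Substitute known values:
  E[X_{t+1} | ...] = (-0.619) * (-4) + (-0.099) * (1)
                   = 2.3770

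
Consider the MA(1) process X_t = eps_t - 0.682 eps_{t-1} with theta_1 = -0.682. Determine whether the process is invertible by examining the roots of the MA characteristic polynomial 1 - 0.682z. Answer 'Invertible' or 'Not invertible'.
\text{Invertible}

The MA(q) characteristic polynomial is P(z) = 1 - 0.682z.
Invertibility requires all roots to lie outside the unit circle, i.e. |z| > 1 for every root.
This is linear in z: 1 + (-0.682) z = 0  =>  z = -1/(-0.682) = 1.466276,  |z| = 1.466276.
Moduli of all roots: 1.4663.
All moduli strictly greater than 1? Yes.
Verdict: Invertible.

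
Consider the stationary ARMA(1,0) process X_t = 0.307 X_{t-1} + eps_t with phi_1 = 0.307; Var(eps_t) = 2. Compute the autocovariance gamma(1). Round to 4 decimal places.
\gamma(1) = 0.6779

Multiply the model equation by X_{t-k} and take expectations. With theta_0 = psi_0 = 1 and psi_j the MA(infinity) weights, this gives
  gamma(k) - sum_i phi_i gamma(k-i) = c_k,
  c_k = sigma^2 * sum_{j=k..q} theta_j psi_{j-k}   (c_k = 0 for k > q),
using gamma(-m) = gamma(m).
Pure AR (q = 0): c_0 = sigma^2 = 2, c_k = 0 for k >= 1.
Equations for k = 0 and k = 1 (AR order 1):
  gamma(0) = phi_1 gamma(1) + c_0
  gamma(1) = phi_1 gamma(0) + c_1
Substituting the second into the first: gamma(0) (1 - phi_1^2) = c_0 + phi_1 c_1, so
  gamma(0) = c_0 / (1 - phi_1^2) = 2 / (1 - (0.307)^2) = 2 / 0.905751 = 2.208112.
  gamma(1) = phi_1 gamma(0) = (0.307)(2.208112) = 0.677891.
Therefore gamma(1) = 0.6779 (to 4 decimal places).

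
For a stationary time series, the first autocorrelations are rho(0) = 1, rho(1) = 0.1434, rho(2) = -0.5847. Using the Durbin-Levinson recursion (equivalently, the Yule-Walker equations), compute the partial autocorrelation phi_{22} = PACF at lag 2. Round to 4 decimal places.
\phi_{22} = -0.6180

The PACF at lag k is phi_{kk}, the last component of the solution
to the Yule-Walker system G_k phi = r_k where
  (G_k)_{ij} = rho(|i - j|), (r_k)_i = rho(i), i,j = 1..k.
Equivalently, Durbin-Levinson gives phi_{kk} iteratively:
  phi_{11} = rho(1)
  phi_{kk} = [rho(k) - sum_{j=1..k-1} phi_{k-1,j} rho(k-j)]
            / [1 - sum_{j=1..k-1} phi_{k-1,j} rho(j)],
  phi_{k,j} = phi_{k-1,j} - phi_{kk} phi_{k-1,k-j},  j = 1..k-1.
Step k = 1:
  phi_11 = rho(1) = 0.1434.
Step k = 2:
  phi_22 = [rho(2) - phi_11 rho(1)] / [1 - phi_11 rho(1)] = [-0.5847 - (0.1434)(0.1434)] / [1 - (0.1434)(0.1434)]
         = -0.60526356 / 0.97943644 = -0.618.
Therefore phi_{22} = -0.6180.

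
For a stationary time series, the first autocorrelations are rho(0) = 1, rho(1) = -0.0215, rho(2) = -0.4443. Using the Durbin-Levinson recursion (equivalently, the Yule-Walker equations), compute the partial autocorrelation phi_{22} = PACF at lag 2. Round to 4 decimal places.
\phi_{22} = -0.4450

The PACF at lag k is phi_{kk}, the last component of the solution
to the Yule-Walker system G_k phi = r_k where
  (G_k)_{ij} = rho(|i - j|), (r_k)_i = rho(i), i,j = 1..k.
Equivalently, Durbin-Levinson gives phi_{kk} iteratively:
  phi_{11} = rho(1)
  phi_{kk} = [rho(k) - sum_{j=1..k-1} phi_{k-1,j} rho(k-j)]
            / [1 - sum_{j=1..k-1} phi_{k-1,j} rho(j)],
  phi_{k,j} = phi_{k-1,j} - phi_{kk} phi_{k-1,k-j},  j = 1..k-1.
Step k = 1:
  phi_11 = rho(1) = -0.0215.
Step k = 2:
  phi_22 = [rho(2) - phi_11 rho(1)] / [1 - phi_11 rho(1)] = [-0.4443 - (-0.0215)(-0.0215)] / [1 - (-0.0215)(-0.0215)]
         = -0.44476225 / 0.99953775 = -0.445.
Therefore phi_{22} = -0.4450.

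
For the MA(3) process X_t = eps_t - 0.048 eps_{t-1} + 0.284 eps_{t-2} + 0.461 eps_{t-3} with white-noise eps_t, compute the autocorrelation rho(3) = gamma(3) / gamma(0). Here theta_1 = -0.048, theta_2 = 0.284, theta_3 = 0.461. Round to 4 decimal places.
\rho(3) = 0.3559

For an MA(q) process with theta_0 = 1, the autocovariance is
  gamma(k) = sigma^2 * sum_{i=0..q-k} theta_i * theta_{i+k},
and rho(k) = gamma(k) / gamma(0). Sigma^2 cancels.
  numerator   = (1)*(0.461) = 0.461.
  denominator = (1)^2 + (-0.048)^2 + (0.284)^2 + (0.461)^2 = 1.295481.
  rho(3) = 0.461 / 1.295481 = 0.3559.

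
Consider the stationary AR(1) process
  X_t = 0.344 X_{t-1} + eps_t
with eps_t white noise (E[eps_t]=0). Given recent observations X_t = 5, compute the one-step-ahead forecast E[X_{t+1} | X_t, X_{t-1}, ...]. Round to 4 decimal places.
E[X_{t+1} \mid \mathcal F_t] = 1.7200

For an AR(p) model X_t = c + sum_i phi_i X_{t-i} + eps_t, the
one-step-ahead conditional mean is
  E[X_{t+1} | X_t, ...] = c + sum_i phi_i X_{t+1-i}.
Substitute known values:
  E[X_{t+1} | ...] = (0.344) * (5)
                   = 1.7200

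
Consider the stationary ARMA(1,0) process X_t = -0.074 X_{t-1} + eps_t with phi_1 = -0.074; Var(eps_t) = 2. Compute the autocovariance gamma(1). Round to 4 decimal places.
\gamma(1) = -0.1488

Multiply the model equation by X_{t-k} and take expectations. With theta_0 = psi_0 = 1 and psi_j the MA(infinity) weights, this gives
  gamma(k) - sum_i phi_i gamma(k-i) = c_k,
  c_k = sigma^2 * sum_{j=k..q} theta_j psi_{j-k}   (c_k = 0 for k > q),
using gamma(-m) = gamma(m).
Pure AR (q = 0): c_0 = sigma^2 = 2, c_k = 0 for k >= 1.
Equations for k = 0 and k = 1 (AR order 1):
  gamma(0) = phi_1 gamma(1) + c_0
  gamma(1) = phi_1 gamma(0) + c_1
Substituting the second into the first: gamma(0) (1 - phi_1^2) = c_0 + phi_1 c_1, so
  gamma(0) = c_0 / (1 - phi_1^2) = 2 / (1 - (-0.074)^2) = 2 / 0.994524 = 2.011012.
  gamma(1) = phi_1 gamma(0) = (-0.074)(2.011012) = -0.148815.
Therefore gamma(1) = -0.1488 (to 4 decimal places).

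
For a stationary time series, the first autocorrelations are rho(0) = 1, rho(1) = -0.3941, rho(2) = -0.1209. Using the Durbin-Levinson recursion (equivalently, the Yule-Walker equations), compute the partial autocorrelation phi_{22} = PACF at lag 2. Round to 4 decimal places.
\phi_{22} = -0.3270

The PACF at lag k is phi_{kk}, the last component of the solution
to the Yule-Walker system G_k phi = r_k where
  (G_k)_{ij} = rho(|i - j|), (r_k)_i = rho(i), i,j = 1..k.
Equivalently, Durbin-Levinson gives phi_{kk} iteratively:
  phi_{11} = rho(1)
  phi_{kk} = [rho(k) - sum_{j=1..k-1} phi_{k-1,j} rho(k-j)]
            / [1 - sum_{j=1..k-1} phi_{k-1,j} rho(j)],
  phi_{k,j} = phi_{k-1,j} - phi_{kk} phi_{k-1,k-j},  j = 1..k-1.
Step k = 1:
  phi_11 = rho(1) = -0.3941.
Step k = 2:
  phi_22 = [rho(2) - phi_11 rho(1)] / [1 - phi_11 rho(1)] = [-0.1209 - (-0.3941)(-0.3941)] / [1 - (-0.3941)(-0.3941)]
         = -0.27621481 / 0.84468519 = -0.327.
Therefore phi_{22} = -0.3270.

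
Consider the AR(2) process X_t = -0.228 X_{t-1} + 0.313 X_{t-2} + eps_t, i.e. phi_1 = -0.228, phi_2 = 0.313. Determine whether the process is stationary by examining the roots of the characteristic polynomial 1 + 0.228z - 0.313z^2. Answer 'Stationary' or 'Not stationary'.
\text{Stationary}

The AR(p) characteristic polynomial is P(z) = 1 + 0.228z - 0.313z^2.
Stationarity requires all roots to lie outside the unit circle, i.e. |z| > 1 for every root.
Set 1 + (0.228) z + (-0.313) z^2 = 0, i.e. a z^2 + b z + c = 0 with a = -0.313, b = 0.228, c = 1.
Discriminant D = b^2 - 4ac = (0.228)^2 - 4*(-0.313)*1 = 0.051984 - (-1.252) = 1.303984.
D >= 0, so the roots are real: z = (-b +/- sqrt(D)) / (2a) = (-0.228 +/- 1.141921) / (-0.626).
  z_1 = (-0.228 + 1.141921) / (-0.626) = -1.4599,   |z_1| = 1.4599.
  z_2 = (-0.228 - 1.141921) / (-0.626) = 2.1884,   |z_2| = 2.1884.
Moduli of all roots: 1.4599, 2.1884.
All moduli strictly greater than 1? Yes.
Verdict: Stationary.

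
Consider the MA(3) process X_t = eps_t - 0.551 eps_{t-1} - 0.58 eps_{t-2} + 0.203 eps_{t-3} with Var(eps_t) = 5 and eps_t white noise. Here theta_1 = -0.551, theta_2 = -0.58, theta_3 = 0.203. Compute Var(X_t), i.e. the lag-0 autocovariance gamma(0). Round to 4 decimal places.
\gamma(0) = 8.4061

For an MA(q) process X_t = eps_t + sum_i theta_i eps_{t-i} with
Var(eps_t) = sigma^2, the variance is
  gamma(0) = sigma^2 * (1 + sum_i theta_i^2).
  sum_i theta_i^2 = (-0.551)^2 + (-0.58)^2 + (0.203)^2 = 0.303601 + 0.3364 + 0.041209 = 0.68121.
  gamma(0) = 5 * (1 + 0.68121) = 5 * 1.68121 = 8.40605, which rounds to 8.4061.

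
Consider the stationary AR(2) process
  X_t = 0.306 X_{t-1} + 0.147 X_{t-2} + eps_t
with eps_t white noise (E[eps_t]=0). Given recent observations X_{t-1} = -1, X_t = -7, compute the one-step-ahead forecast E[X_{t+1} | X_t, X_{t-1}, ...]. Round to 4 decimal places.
E[X_{t+1} \mid \mathcal F_t] = -2.2890

For an AR(p) model X_t = c + sum_i phi_i X_{t-i} + eps_t, the
one-step-ahead conditional mean is
  E[X_{t+1} | X_t, ...] = c + sum_i phi_i X_{t+1-i}.
Substitute known values:
  E[X_{t+1} | ...] = (0.306) * (-7) + (0.147) * (-1)
                   = -2.2890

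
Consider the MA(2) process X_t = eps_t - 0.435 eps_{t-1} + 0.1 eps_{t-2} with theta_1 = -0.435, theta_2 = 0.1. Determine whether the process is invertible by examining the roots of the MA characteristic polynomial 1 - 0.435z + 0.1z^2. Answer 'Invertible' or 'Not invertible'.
\text{Invertible}

The MA(q) characteristic polynomial is P(z) = 1 - 0.435z + 0.1z^2.
Invertibility requires all roots to lie outside the unit circle, i.e. |z| > 1 for every root.
Set 1 + (-0.435) z + (0.1) z^2 = 0, i.e. a z^2 + b z + c = 0 with a = 0.1, b = -0.435, c = 1.
Discriminant D = b^2 - 4ac = (-0.435)^2 - 4*(0.1)*1 = 0.189225 - (0.4) = -0.210775.
D < 0, so the roots are the complex-conjugate pair z = (-b +/- i sqrt(-D)) / (2a) = 2.175 +/- 2.2955i.
For a conjugate pair |z|^2 = z * conj(z) = (product of roots) = c/a = 1/(0.1) = 10, so |z| = sqrt(10) = 3.1623 for both roots.
Moduli of all roots: 3.1623, 3.1623.
All moduli strictly greater than 1? Yes.
Verdict: Invertible.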